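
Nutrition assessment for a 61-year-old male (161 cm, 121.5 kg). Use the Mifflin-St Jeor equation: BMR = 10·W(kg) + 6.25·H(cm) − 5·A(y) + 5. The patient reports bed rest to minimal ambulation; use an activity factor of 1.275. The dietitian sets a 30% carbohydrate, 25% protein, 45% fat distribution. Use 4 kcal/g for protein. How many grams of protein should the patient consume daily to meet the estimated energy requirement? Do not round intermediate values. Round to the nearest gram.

Mifflin-St Jeor (male): BMR = 10(121.5) + 6.25(161) − 5(61) + 5 = 1215 + 1006.25 − 305 + 5 = 1921.25 kcal/day.
TEE = 1921.25 × 1.275 = 2449.5938 kcal/day.
Protein energy = 25% × 2449.5938 = 612.3984 kcal.
Protein = 612.3984 ÷ 4 kcal/g = 153.0996 g.

153 g/day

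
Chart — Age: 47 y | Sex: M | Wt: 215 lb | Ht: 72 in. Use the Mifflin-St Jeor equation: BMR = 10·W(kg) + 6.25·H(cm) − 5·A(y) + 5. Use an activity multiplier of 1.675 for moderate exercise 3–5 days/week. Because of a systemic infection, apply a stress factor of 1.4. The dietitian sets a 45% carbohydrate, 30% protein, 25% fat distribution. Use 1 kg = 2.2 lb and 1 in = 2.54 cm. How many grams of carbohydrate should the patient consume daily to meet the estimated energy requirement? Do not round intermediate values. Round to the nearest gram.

Convert to metric: weight = 215 ÷ 2.2 = 97.7273 kg; height = 72 × 2.54 = 182.88 cm.
Mifflin-St Jeor (male): BMR = 10(97.7273) + 6.25(182.88) − 5(47) + 5 = 977.2727 + 1143 − 235 + 5 = 1890.2727 kcal/day.
TEE = 1890.2727 × 1.675 = 3166.2068 kcal/day.
With stress factor 1.4: 3166.2068 × 1.4 = 4432.6895 kcal/day.
Carbohydrate energy = 45% × 4432.6895 = 1994.7103 kcal.
Carbohydrate = 1994.7103 ÷ 4 kcal/g = 498.6776 g.

499 g/day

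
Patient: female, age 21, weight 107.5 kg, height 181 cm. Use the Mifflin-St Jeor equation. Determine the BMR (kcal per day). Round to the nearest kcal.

Mifflin-St Jeor (female): BMR = 10(107.5) + 6.25(181) − 5(21) − 161 = 1075 + 1131.25 − 105 − 161 = 1940.25 kcal/day.

1940 kcal per day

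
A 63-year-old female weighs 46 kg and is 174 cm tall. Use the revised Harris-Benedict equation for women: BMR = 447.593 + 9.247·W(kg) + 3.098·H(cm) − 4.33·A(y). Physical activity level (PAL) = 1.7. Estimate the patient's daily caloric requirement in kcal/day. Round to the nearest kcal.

Harris-Benedict: BMR = 447.593 + 9.247(46) + 3.098(174) − 4.33(63) = 1139.217 kcal/day.
TEE = BMR × activity factor = 1139.217 × 1.7 = 1936.6689 kcal/day.

1937 kcal/day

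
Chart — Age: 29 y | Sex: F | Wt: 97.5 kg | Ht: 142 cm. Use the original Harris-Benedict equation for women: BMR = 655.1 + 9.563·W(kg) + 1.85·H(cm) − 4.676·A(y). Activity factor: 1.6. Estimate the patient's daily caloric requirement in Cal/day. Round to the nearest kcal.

2743 Cal/day

Harris-Benedict: BMR = 655.1 + 9.563(97.5) + 1.85(142) − 4.676(29) = 1714.5885 kcal/day.
TEE = BMR × activity factor = 1714.5885 × 1.6 = 2743.3416 kcal/day.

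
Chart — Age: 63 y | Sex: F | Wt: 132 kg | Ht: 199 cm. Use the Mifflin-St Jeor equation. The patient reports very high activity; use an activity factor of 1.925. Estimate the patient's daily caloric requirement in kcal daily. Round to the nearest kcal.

Mifflin-St Jeor (female): BMR = 10(132) + 6.25(199) − 5(63) − 161 = 1320 + 1243.75 − 315 − 161 = 2087.75 kcal/day.
TEE = BMR × activity factor = 2087.75 × 1.925 = 4018.9188 kcal/day.

4019 kcal daily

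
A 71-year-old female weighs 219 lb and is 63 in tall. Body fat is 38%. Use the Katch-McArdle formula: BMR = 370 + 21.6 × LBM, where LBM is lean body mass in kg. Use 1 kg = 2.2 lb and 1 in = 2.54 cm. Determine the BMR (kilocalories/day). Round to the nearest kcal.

1703 kilocalories/day

Convert to metric: weight = 219 ÷ 2.2 = 99.5455 kg; height = 63 × 2.54 = 160.02 cm.
LBM = 99.5455 × (1 − 0.38) = 61.7182 kg. Katch-McArdle: BMR = 370 + 21.6 × 61.7182 = 1703.1127 kcal/day.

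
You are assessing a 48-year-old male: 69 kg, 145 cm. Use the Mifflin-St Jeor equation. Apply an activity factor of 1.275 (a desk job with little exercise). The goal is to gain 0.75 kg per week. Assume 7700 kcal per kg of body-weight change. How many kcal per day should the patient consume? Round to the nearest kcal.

2561 kcal per day

Mifflin-St Jeor (male): BMR = 10(69) + 6.25(145) − 5(48) + 5 = 690 + 906.25 − 240 + 5 = 1361.25 kcal/day.
TEE = 1361.25 × 1.275 = 1735.5938 kcal/day.
Required daily surplus = 0.75 × 7700 ÷ 7 = 825 kcal/day.
Target intake = 1735.5938 + 825 = 2560.5938 kcal/day.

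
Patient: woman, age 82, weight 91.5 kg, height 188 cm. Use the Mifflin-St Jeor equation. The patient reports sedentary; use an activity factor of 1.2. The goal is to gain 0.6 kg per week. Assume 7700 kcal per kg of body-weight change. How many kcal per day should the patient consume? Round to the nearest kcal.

Mifflin-St Jeor (female): BMR = 10(91.5) + 6.25(188) − 5(82) − 161 = 915 + 1175 − 410 − 161 = 1519 kcal/day.
TEE = 1519 × 1.2 = 1822.8 kcal/day.
Required daily surplus = 0.6 × 7700 ÷ 7 = 660 kcal/day.
Target intake = 1822.8 + 660 = 2482.8 kcal/day.

2483 kcal per day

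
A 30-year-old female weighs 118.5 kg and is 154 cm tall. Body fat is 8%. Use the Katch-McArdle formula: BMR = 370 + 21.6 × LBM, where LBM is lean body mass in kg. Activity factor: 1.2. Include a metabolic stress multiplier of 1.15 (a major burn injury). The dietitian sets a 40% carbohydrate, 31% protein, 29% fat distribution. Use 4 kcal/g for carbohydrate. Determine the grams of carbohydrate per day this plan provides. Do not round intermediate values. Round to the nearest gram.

LBM = 118.5 × (1 − 0.08) = 109.02 kg. Katch-McArdle: BMR = 370 + 21.6 × 109.02 = 2724.832 kcal/day.
TEE = 2724.832 × 1.2 = 3269.7984 kcal/day.
With stress factor 1.15: 3269.7984 × 1.15 = 3760.2682 kcal/day.
Carbohydrate energy = 40% × 3760.2682 = 1504.1073 kcal.
Carbohydrate = 1504.1073 ÷ 4 kcal/g = 376.0268 g.

376 g/day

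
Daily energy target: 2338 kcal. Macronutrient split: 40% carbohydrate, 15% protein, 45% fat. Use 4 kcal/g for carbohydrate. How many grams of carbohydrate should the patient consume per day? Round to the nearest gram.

234 g/day

Carbohydrate energy = 40% × 2338 = 935.2 kcal.
At 4 kcal/g: 935.2 ÷ 4 = 233.8 g.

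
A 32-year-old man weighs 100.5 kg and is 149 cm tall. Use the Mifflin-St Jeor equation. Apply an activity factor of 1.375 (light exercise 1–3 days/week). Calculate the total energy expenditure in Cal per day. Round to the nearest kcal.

2449 Cal per day

Mifflin-St Jeor (male): BMR = 10(100.5) + 6.25(149) − 5(32) + 5 = 1005 + 931.25 − 160 + 5 = 1781.25 kcal/day.
TEE = BMR × activity factor = 1781.25 × 1.375 = 2449.2188 kcal/day.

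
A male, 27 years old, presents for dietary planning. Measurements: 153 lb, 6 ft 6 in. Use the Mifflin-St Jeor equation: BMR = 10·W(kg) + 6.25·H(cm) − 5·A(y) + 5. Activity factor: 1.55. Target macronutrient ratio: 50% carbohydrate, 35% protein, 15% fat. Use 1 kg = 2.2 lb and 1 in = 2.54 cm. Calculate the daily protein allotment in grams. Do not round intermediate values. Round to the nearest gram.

245 g/day

Convert to metric: weight = 153 ÷ 2.2 = 69.5455 kg; height = (6×12 + 6) × 2.54 = 78 × 2.54 = 198.12 cm.
Mifflin-St Jeor (male): BMR = 10(69.5455) + 6.25(198.12) − 5(27) + 5 = 695.4545 + 1238.25 − 135 + 5 = 1803.7045 kcal/day.
TEE = 1803.7045 × 1.55 = 2795.742 kcal/day.
Protein energy = 35% × 2795.742 = 978.5097 kcal.
Protein = 978.5097 ÷ 4 kcal/g = 244.6274 g.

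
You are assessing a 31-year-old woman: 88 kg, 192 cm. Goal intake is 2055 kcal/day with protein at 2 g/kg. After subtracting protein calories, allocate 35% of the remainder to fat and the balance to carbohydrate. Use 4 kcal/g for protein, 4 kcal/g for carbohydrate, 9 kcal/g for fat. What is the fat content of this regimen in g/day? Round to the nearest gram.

Protein = 2 × 88 = 176 g → 176 × 4 = 704 kcal.
Non-protein calories = 2055 − 704 = 1351 kcal.
Fat: 35% × 1351 = 472.85 kcal; carbohydrate: 878.15 kcal.
Fat: 472.85 kcal ÷ 9 kcal/g = 52.5389 g.

53 g/day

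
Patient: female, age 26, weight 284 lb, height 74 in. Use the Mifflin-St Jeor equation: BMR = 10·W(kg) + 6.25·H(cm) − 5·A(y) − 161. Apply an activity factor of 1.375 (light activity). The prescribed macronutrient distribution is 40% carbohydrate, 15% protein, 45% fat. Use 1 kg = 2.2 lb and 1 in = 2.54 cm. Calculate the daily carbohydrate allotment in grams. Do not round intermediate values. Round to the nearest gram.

Convert to metric: weight = 284 ÷ 2.2 = 129.0909 kg; height = 74 × 2.54 = 187.96 cm.
Mifflin-St Jeor (female): BMR = 10(129.0909) + 6.25(187.96) − 5(26) − 161 = 1290.9091 + 1174.75 − 130 − 161 = 2174.6591 kcal/day.
TEE = 2174.6591 × 1.375 = 2990.1563 kcal/day.
Carbohydrate energy = 40% × 2990.1563 = 1196.0625 kcal.
Carbohydrate = 1196.0625 ÷ 4 kcal/g = 299.0156 g.

299 g/day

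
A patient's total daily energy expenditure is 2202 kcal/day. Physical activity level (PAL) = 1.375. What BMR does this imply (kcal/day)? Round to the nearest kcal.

BMR = TEE ÷ activity factor = 2202 ÷ 1.375 = 1601.4545 kcal/day.

1601 kcal/day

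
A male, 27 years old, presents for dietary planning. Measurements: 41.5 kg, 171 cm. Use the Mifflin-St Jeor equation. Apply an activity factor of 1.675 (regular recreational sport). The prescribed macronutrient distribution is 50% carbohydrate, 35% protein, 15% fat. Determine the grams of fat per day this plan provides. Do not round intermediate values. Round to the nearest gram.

Mifflin-St Jeor (male): BMR = 10(41.5) + 6.25(171) − 5(27) + 5 = 415 + 1068.75 − 135 + 5 = 1353.75 kcal/day.
TEE = 1353.75 × 1.675 = 2267.5313 kcal/day.
Fat energy = 15% × 2267.5313 = 340.1297 kcal.
Fat = 340.1297 ÷ 9 kcal/g = 37.7922 g.

38 g/day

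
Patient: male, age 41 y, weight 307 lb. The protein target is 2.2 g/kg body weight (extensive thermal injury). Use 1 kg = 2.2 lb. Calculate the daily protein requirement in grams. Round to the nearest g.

Weight in kg = 307 ÷ 2.2 = 139.5455 kg.
Protein = 2.2 g/kg × 139.5455 kg = 307 g/day.

307 g/day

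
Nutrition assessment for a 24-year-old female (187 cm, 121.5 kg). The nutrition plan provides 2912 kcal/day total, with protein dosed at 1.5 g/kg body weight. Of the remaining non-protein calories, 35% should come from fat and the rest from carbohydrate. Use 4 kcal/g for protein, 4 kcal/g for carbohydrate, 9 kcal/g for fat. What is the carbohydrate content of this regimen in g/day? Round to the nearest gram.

355 g/day

Protein = 1.5 × 121.5 = 182.25 g → 182.25 × 4 = 729 kcal.
Non-protein calories = 2912 − 729 = 2183 kcal.
Fat: 35% × 2183 = 764.05 kcal; carbohydrate: 1418.95 kcal.
Carbohydrate: 1418.95 kcal ÷ 4 kcal/g = 354.7375 g.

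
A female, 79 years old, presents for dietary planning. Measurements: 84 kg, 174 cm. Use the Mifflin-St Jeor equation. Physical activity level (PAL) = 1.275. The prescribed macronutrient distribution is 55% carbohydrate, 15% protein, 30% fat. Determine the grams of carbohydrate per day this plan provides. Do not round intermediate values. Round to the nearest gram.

240 g/day

Mifflin-St Jeor (female): BMR = 10(84) + 6.25(174) − 5(79) − 161 = 840 + 1087.5 − 395 − 161 = 1371.5 kcal/day.
TEE = 1371.5 × 1.275 = 1748.6625 kcal/day.
Carbohydrate energy = 55% × 1748.6625 = 961.7644 kcal.
Carbohydrate = 961.7644 ÷ 4 kcal/g = 240.4411 g.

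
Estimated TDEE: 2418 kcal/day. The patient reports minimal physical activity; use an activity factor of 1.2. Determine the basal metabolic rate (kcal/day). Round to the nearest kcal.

BMR = TEE ÷ activity factor = 2418 ÷ 1.2 = 2015 kcal/day.

2015 kcal/day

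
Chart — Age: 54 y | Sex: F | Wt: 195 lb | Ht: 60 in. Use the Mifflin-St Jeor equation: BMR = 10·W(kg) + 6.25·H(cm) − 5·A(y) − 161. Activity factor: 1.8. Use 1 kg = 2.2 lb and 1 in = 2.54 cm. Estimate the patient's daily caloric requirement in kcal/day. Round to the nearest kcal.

2534 kcal/day

Convert to metric: weight = 195 ÷ 2.2 = 88.6364 kg; height = 60 × 2.54 = 152.4 cm.
Mifflin-St Jeor (female): BMR = 10(88.6364) + 6.25(152.4) − 5(54) − 161 = 886.3636 + 952.5 − 270 − 161 = 1407.8636 kcal/day.
TEE = BMR × activity factor = 1407.8636 × 1.8 = 2534.1545 kcal/day.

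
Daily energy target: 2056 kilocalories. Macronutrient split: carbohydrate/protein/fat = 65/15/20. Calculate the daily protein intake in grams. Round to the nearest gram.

Protein energy = 15% × 2056 = 308.4 kcal.
At 4 kcal/g: 308.4 ÷ 4 = 77.1 g.

77 g/day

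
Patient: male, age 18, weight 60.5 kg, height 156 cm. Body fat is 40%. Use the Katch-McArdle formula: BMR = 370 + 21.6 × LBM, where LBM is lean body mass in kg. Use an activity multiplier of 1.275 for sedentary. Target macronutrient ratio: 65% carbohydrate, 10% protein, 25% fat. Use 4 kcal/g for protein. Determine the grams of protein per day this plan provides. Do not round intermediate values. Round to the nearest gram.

37 g/day

LBM = 60.5 × (1 − 0.4) = 36.3 kg. Katch-McArdle: BMR = 370 + 21.6 × 36.3 = 1154.08 kcal/day.
TEE = 1154.08 × 1.275 = 1471.452 kcal/day.
Protein energy = 10% × 1471.452 = 147.1452 kcal.
Protein = 147.1452 ÷ 4 kcal/g = 36.7863 g.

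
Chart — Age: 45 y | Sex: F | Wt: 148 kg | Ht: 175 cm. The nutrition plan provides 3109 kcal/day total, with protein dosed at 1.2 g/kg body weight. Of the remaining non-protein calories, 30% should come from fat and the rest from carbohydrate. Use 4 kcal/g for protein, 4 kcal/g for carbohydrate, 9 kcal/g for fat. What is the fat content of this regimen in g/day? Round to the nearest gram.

80 g/day

Protein = 1.2 × 148 = 177.6 g → 177.6 × 4 = 710.4 kcal.
Non-protein calories = 3109 − 710.4 = 2398.6 kcal.
Fat: 30% × 2398.6 = 719.58 kcal; carbohydrate: 1679.02 kcal.
Fat: 719.58 kcal ÷ 9 kcal/g = 79.9533 g.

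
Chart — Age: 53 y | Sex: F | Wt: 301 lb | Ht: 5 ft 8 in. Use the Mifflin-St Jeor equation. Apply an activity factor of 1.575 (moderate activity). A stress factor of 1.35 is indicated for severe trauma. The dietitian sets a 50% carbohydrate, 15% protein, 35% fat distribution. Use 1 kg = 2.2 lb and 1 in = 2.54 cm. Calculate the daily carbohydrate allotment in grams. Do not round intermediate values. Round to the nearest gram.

537 g/day

Convert to metric: weight = 301 ÷ 2.2 = 136.8182 kg; height = (5×12 + 8) × 2.54 = 68 × 2.54 = 172.72 cm.
Mifflin-St Jeor (female): BMR = 10(136.8182) + 6.25(172.72) − 5(53) − 161 = 1368.1818 + 1079.5 − 265 − 161 = 2021.6818 kcal/day.
TEE = 2021.6818 × 1.575 = 3184.1489 kcal/day.
With stress factor 1.35: 3184.1489 × 1.35 = 4298.601 kcal/day.
Carbohydrate energy = 50% × 4298.601 = 2149.3005 kcal.
Carbohydrate = 2149.3005 ÷ 4 kcal/g = 537.3251 g.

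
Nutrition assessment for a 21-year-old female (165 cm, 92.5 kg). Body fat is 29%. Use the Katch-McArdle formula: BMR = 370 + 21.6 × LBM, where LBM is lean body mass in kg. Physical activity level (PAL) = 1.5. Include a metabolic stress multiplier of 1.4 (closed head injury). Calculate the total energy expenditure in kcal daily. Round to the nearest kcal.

3756 kcal daily

LBM = 92.5 × (1 − 0.29) = 65.675 kg. Katch-McArdle: BMR = 370 + 21.6 × 65.675 = 1788.58 kcal/day.
TEE = BMR × activity factor = 1788.58 × 1.5 = 2682.87 kcal/day.
Apply stress factor: 2682.87 × 1.4 = 3756.018 kcal/day.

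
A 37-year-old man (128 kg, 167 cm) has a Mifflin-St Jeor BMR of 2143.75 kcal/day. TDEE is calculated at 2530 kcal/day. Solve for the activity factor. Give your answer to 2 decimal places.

1.18

Activity factor = TEE ÷ BMR = 2530 ÷ 2143.75 = 1.18.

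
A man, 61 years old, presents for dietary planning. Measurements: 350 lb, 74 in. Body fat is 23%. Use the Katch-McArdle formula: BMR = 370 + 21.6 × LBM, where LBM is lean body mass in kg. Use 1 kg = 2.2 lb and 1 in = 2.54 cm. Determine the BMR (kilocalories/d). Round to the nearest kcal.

Convert to metric: weight = 350 ÷ 2.2 = 159.0909 kg; height = 74 × 2.54 = 187.96 cm.
LBM = 159.0909 × (1 − 0.23) = 122.5 kg. Katch-McArdle: BMR = 370 + 21.6 × 122.5 = 3016 kcal/day.

3016 kilocalories/d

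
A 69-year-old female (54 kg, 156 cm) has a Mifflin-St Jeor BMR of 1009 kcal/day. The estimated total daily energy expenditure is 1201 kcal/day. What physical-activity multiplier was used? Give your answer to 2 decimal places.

Activity factor = TEE ÷ BMR = 1201 ÷ 1009 = 1.19.

1.19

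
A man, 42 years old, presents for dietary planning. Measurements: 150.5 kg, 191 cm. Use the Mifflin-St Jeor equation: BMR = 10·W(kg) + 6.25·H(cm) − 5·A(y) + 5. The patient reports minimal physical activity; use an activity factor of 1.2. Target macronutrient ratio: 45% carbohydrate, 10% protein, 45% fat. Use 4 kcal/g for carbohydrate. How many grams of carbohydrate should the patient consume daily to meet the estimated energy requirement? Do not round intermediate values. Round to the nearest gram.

337 g/day

Mifflin-St Jeor (male): BMR = 10(150.5) + 6.25(191) − 5(42) + 5 = 1505 + 1193.75 − 210 + 5 = 2493.75 kcal/day.
TEE = 2493.75 × 1.2 = 2992.5 kcal/day.
Carbohydrate energy = 45% × 2992.5 = 1346.625 kcal.
Carbohydrate = 1346.625 ÷ 4 kcal/g = 336.6563 g.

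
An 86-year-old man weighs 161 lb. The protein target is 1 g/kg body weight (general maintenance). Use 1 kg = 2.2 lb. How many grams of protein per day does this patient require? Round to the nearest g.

73 g/day

Weight in kg = 161 ÷ 2.2 = 73.1818 kg.
Protein = 1 g/kg × 73.1818 kg = 73.1818 g/day.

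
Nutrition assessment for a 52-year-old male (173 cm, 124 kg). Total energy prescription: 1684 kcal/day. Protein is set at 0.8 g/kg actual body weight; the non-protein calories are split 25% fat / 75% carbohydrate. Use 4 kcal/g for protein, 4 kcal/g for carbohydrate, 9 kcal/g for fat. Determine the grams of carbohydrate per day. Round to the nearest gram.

Protein = 0.8 × 124 = 99.2 g → 99.2 × 4 = 396.8 kcal.
Non-protein calories = 1684 − 396.8 = 1287.2 kcal.
Fat: 25% × 1287.2 = 321.8 kcal; carbohydrate: 965.4 kcal.
Carbohydrate: 965.4 kcal ÷ 4 kcal/g = 241.35 g.

241 g/day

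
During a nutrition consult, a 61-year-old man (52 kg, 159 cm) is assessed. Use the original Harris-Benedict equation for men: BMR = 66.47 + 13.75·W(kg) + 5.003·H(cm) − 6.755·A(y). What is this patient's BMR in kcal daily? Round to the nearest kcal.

1165 kcal daily

Harris-Benedict: BMR = 66.47 + 13.75(52) + 5.003(159) − 6.755(61) = 1164.892 kcal/day.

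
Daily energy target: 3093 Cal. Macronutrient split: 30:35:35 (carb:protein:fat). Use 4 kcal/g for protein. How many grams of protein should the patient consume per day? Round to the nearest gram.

271 g/day

Protein energy = 35% × 3093 = 1082.55 kcal.
At 4 kcal/g: 1082.55 ÷ 4 = 270.6375 g.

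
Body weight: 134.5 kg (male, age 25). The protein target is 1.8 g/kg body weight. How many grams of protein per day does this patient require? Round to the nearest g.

242 g/day

Protein = 1.8 g/kg × 134.5 kg = 242.1 g/day.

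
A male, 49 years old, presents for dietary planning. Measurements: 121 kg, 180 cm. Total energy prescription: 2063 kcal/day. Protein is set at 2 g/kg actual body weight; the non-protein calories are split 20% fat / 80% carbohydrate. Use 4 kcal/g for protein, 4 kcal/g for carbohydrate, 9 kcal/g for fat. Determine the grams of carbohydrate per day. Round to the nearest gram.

Protein = 2 × 121 = 242 g → 242 × 4 = 968 kcal.
Non-protein calories = 2063 − 968 = 1095 kcal.
Fat: 20% × 1095 = 219 kcal; carbohydrate: 876 kcal.
Carbohydrate: 876 kcal ÷ 4 kcal/g = 219 g.

219 g/day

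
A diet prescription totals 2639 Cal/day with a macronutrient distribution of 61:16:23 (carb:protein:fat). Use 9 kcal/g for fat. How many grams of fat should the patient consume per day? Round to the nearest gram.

67 g/day

Fat energy = 23% × 2639 = 606.97 kcal.
At 9 kcal/g: 606.97 ÷ 9 = 67.4411 g.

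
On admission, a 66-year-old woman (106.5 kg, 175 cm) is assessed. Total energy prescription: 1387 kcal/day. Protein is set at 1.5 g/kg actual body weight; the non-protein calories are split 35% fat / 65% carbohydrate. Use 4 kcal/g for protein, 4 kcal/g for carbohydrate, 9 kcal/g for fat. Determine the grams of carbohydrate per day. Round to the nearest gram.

Protein = 1.5 × 106.5 = 159.75 g → 159.75 × 4 = 639 kcal.
Non-protein calories = 1387 − 639 = 748 kcal.
Fat: 35% × 748 = 261.8 kcal; carbohydrate: 486.2 kcal.
Carbohydrate: 486.2 kcal ÷ 4 kcal/g = 121.55 g.

122 g/day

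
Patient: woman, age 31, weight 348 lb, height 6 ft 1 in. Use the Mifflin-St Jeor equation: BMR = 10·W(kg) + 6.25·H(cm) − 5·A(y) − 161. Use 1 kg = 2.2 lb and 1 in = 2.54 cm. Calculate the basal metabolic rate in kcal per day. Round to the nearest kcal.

Convert to metric: weight = 348 ÷ 2.2 = 158.1818 kg; height = (6×12 + 1) × 2.54 = 73 × 2.54 = 185.42 cm.
Mifflin-St Jeor (female): BMR = 10(158.1818) + 6.25(185.42) − 5(31) − 161 = 1581.8182 + 1158.875 − 155 − 161 = 2424.6932 kcal/day.

2425 kcal per day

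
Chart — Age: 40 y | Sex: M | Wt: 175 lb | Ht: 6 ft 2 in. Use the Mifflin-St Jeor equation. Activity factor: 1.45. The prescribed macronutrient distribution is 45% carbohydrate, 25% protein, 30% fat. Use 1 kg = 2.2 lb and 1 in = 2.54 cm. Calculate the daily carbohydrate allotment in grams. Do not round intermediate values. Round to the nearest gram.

Convert to metric: weight = 175 ÷ 2.2 = 79.5455 kg; height = (6×12 + 2) × 2.54 = 74 × 2.54 = 187.96 cm.
Mifflin-St Jeor (male): BMR = 10(79.5455) + 6.25(187.96) − 5(40) + 5 = 795.4545 + 1174.75 − 200 + 5 = 1775.2045 kcal/day.
TEE = 1775.2045 × 1.45 = 2574.0466 kcal/day.
Carbohydrate energy = 45% × 2574.0466 = 1158.321 kcal.
Carbohydrate = 1158.321 ÷ 4 kcal/g = 289.5802 g.

290 g/day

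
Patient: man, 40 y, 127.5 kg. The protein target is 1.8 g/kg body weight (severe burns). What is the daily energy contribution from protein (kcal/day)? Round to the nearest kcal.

918 kcal/day

Protein = 1.8 g/kg × 127.5 kg = 229.5 g/day.
Protein energy = 229.5 g × 4 kcal/g = 918 kcal/day.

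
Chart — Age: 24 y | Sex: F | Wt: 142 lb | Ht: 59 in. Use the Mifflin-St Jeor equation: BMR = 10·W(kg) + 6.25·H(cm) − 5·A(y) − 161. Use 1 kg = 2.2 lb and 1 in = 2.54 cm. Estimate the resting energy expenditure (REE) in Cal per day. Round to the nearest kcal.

Convert to metric: weight = 142 ÷ 2.2 = 64.5455 kg; height = 59 × 2.54 = 149.86 cm.
Mifflin-St Jeor (female): BMR = 10(64.5455) + 6.25(149.86) − 5(24) − 161 = 645.4545 + 936.625 − 120 − 161 = 1301.0795 kcal/day.

1301 Cal per day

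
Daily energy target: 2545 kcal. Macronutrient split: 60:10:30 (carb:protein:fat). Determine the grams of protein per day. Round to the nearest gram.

Protein energy = 10% × 2545 = 254.5 kcal.
At 4 kcal/g: 254.5 ÷ 4 = 63.625 g.

64 g/day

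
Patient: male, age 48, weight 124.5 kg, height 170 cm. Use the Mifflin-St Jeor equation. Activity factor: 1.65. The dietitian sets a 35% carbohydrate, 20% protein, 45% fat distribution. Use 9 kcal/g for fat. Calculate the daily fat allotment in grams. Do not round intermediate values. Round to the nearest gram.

Mifflin-St Jeor (male): BMR = 10(124.5) + 6.25(170) − 5(48) + 5 = 1245 + 1062.5 − 240 + 5 = 2072.5 kcal/day.
TEE = 2072.5 × 1.65 = 3419.625 kcal/day.
Fat energy = 45% × 3419.625 = 1538.8313 kcal.
Fat = 1538.8313 ÷ 9 kcal/g = 170.9813 g.

171 g/day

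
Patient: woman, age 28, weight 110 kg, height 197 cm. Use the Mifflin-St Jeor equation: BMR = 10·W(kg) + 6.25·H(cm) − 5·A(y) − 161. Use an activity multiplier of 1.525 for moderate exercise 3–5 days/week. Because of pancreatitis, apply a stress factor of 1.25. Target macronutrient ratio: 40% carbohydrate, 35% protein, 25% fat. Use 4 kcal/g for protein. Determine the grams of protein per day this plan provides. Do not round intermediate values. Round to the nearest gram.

339 g/day

Mifflin-St Jeor (female): BMR = 10(110) + 6.25(197) − 5(28) − 161 = 1100 + 1231.25 − 140 − 161 = 2030.25 kcal/day.
TEE = 2030.25 × 1.525 = 3096.1313 kcal/day.
With stress factor 1.25: 3096.1313 × 1.25 = 3870.1641 kcal/day.
Protein energy = 35% × 3870.1641 = 1354.5574 kcal.
Protein = 1354.5574 ÷ 4 kcal/g = 338.6394 g.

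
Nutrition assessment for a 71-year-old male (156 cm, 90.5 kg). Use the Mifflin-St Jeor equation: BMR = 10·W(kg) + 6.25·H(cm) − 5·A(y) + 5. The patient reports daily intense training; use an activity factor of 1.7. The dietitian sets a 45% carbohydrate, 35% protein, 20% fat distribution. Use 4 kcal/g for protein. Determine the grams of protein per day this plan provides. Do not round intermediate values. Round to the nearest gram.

Mifflin-St Jeor (male): BMR = 10(90.5) + 6.25(156) − 5(71) + 5 = 905 + 975 − 355 + 5 = 1530 kcal/day.
TEE = 1530 × 1.7 = 2601 kcal/day.
Protein energy = 35% × 2601 = 910.35 kcal.
Protein = 910.35 ÷ 4 kcal/g = 227.5875 g.

228 g/day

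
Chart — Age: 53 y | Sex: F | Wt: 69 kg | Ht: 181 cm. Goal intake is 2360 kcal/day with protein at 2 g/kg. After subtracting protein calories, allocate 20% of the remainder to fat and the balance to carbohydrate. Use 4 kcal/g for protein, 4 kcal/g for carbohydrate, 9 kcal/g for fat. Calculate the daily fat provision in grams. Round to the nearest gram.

Protein = 2 × 69 = 138 g → 138 × 4 = 552 kcal.
Non-protein calories = 2360 − 552 = 1808 kcal.
Fat: 20% × 1808 = 361.6 kcal; carbohydrate: 1446.4 kcal.
Fat: 361.6 kcal ÷ 9 kcal/g = 40.1778 g.

40 g/day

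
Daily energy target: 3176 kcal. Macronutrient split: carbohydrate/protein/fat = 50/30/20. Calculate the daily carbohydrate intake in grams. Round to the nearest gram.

Carbohydrate energy = 50% × 3176 = 1588 kcal.
At 4 kcal/g: 1588 ÷ 4 = 397 g.

397 g/day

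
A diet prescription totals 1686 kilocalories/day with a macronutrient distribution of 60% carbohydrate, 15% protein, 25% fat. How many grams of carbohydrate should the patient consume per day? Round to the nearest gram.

Carbohydrate energy = 60% × 1686 = 1011.6 kcal.
At 4 kcal/g: 1011.6 ÷ 4 = 252.9 g.

253 g/day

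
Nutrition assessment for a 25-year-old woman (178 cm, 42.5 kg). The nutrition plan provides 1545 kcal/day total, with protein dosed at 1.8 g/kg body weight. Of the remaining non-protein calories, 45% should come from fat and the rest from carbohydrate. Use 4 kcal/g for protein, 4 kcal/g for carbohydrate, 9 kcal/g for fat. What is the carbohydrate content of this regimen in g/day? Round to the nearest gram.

Protein = 1.8 × 42.5 = 76.5 g → 76.5 × 4 = 306 kcal.
Non-protein calories = 1545 − 306 = 1239 kcal.
Fat: 45% × 1239 = 557.55 kcal; carbohydrate: 681.45 kcal.
Carbohydrate: 681.45 kcal ÷ 4 kcal/g = 170.3625 g.

170 g/day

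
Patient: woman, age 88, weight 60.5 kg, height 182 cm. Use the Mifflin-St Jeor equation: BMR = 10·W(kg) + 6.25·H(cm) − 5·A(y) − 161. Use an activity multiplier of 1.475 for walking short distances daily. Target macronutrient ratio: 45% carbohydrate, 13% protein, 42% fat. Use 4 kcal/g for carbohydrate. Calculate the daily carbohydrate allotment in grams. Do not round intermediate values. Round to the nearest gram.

189 g/day

Mifflin-St Jeor (female): BMR = 10(60.5) + 6.25(182) − 5(88) − 161 = 605 + 1137.5 − 440 − 161 = 1141.5 kcal/day.
TEE = 1141.5 × 1.475 = 1683.7125 kcal/day.
Carbohydrate energy = 45% × 1683.7125 = 757.6706 kcal.
Carbohydrate = 757.6706 ÷ 4 kcal/g = 189.4177 g.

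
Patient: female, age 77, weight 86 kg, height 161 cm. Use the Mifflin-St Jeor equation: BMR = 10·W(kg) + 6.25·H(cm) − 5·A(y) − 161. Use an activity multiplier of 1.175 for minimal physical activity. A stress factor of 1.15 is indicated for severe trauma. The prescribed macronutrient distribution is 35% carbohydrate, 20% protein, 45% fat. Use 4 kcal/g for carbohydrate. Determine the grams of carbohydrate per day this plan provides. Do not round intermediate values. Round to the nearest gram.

156 g/day

Mifflin-St Jeor (female): BMR = 10(86) + 6.25(161) − 5(77) − 161 = 860 + 1006.25 − 385 − 161 = 1320.25 kcal/day.
TEE = 1320.25 × 1.175 = 1551.2938 kcal/day.
With stress factor 1.15: 1551.2938 × 1.15 = 1783.9878 kcal/day.
Carbohydrate energy = 35% × 1783.9878 = 624.3957 kcal.
Carbohydrate = 624.3957 ÷ 4 kcal/g = 156.0989 g.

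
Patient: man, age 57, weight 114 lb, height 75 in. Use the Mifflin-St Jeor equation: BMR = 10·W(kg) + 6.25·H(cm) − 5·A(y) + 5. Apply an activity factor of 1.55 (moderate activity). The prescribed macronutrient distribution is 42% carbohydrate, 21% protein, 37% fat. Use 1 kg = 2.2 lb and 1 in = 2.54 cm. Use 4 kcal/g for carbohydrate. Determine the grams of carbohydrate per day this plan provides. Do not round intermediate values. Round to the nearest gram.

Convert to metric: weight = 114 ÷ 2.2 = 51.8182 kg; height = 75 × 2.54 = 190.5 cm.
Mifflin-St Jeor (male): BMR = 10(51.8182) + 6.25(190.5) − 5(57) + 5 = 518.1818 + 1190.625 − 285 + 5 = 1428.8068 kcal/day.
TEE = 1428.8068 × 1.55 = 2214.6506 kcal/day.
Carbohydrate energy = 42% × 2214.6506 = 930.1532 kcal.
Carbohydrate = 930.1532 ÷ 4 kcal/g = 232.5383 g.

233 g/day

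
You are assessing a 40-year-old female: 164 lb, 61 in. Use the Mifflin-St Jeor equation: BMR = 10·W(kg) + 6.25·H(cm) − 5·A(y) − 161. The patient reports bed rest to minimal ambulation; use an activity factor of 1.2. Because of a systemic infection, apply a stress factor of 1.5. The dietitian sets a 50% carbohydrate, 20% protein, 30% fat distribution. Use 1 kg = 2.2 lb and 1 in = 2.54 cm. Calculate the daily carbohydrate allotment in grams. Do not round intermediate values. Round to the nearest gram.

304 g/day

Convert to metric: weight = 164 ÷ 2.2 = 74.5455 kg; height = 61 × 2.54 = 154.94 cm.
Mifflin-St Jeor (female): BMR = 10(74.5455) + 6.25(154.94) − 5(40) − 161 = 745.4545 + 968.375 − 200 − 161 = 1352.8295 kcal/day.
TEE = 1352.8295 × 1.2 = 1623.3955 kcal/day.
With stress factor 1.5: 1623.3955 × 1.5 = 2435.0932 kcal/day.
Carbohydrate energy = 50% × 2435.0932 = 1217.5466 kcal.
Carbohydrate = 1217.5466 ÷ 4 kcal/g = 304.3866 g.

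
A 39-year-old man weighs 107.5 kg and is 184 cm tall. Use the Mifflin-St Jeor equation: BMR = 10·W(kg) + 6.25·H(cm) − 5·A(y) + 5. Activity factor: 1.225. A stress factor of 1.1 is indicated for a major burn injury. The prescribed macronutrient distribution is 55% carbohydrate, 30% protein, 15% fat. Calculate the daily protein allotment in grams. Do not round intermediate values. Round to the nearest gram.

Mifflin-St Jeor (male): BMR = 10(107.5) + 6.25(184) − 5(39) + 5 = 1075 + 1150 − 195 + 5 = 2035 kcal/day.
TEE = 2035 × 1.225 = 2492.875 kcal/day.
With stress factor 1.1: 2492.875 × 1.1 = 2742.1625 kcal/day.
Protein energy = 30% × 2742.1625 = 822.6488 kcal.
Protein = 822.6488 ÷ 4 kcal/g = 205.6622 g.

206 g/day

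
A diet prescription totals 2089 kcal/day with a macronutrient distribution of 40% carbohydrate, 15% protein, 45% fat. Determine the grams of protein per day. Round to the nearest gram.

Protein energy = 15% × 2089 = 313.35 kcal.
At 4 kcal/g: 313.35 ÷ 4 = 78.3375 g.

78 g/day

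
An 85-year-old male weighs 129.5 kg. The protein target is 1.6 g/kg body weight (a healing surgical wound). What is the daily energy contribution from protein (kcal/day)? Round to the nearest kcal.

Protein = 1.6 g/kg × 129.5 kg = 207.2 g/day.
Protein energy = 207.2 g × 4 kcal/g = 828.8 kcal/day.

829 kcal/day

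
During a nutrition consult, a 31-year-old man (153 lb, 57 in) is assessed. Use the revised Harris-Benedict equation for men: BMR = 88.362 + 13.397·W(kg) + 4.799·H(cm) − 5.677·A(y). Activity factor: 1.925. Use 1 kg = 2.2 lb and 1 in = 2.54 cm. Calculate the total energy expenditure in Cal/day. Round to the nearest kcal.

Convert to metric: weight = 153 ÷ 2.2 = 69.5455 kg; height = 57 × 2.54 = 144.78 cm.
Harris-Benedict: BMR = 88.362 + 13.397(69.5455) + 4.799(144.78) − 5.677(31) = 1538.8747 kcal/day.
TEE = BMR × activity factor = 1538.8747 × 1.925 = 2962.3337 kcal/day.

2962 Cal/day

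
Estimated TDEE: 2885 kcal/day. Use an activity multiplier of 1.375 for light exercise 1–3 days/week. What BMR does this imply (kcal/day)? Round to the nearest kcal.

2098 kcal/day

BMR = TEE ÷ activity factor = 2885 ÷ 1.375 = 2098.1818 kcal/day.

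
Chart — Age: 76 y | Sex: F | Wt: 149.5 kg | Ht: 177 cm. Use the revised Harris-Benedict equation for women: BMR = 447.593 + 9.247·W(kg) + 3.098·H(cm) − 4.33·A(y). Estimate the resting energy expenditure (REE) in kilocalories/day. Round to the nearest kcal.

Harris-Benedict: BMR = 447.593 + 9.247(149.5) + 3.098(177) − 4.33(76) = 2049.2855 kcal/day.

2049 kilocalories/day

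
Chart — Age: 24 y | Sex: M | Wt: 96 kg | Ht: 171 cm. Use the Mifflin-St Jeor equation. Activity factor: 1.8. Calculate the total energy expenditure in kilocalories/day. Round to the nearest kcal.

3445 kilocalories/day

Mifflin-St Jeor (male): BMR = 10(96) + 6.25(171) − 5(24) + 5 = 960 + 1068.75 − 120 + 5 = 1913.75 kcal/day.
TEE = BMR × activity factor = 1913.75 × 1.8 = 3444.75 kcal/day.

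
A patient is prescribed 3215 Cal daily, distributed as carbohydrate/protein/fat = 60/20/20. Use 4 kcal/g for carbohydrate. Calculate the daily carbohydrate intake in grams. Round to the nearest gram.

Carbohydrate energy = 60% × 3215 = 1929 kcal.
At 4 kcal/g: 1929 ÷ 4 = 482.25 g.

482 g/day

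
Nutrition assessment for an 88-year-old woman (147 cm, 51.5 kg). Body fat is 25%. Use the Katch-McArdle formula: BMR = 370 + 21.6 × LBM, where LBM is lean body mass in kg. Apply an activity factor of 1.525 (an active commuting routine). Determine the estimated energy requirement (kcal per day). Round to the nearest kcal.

LBM = 51.5 × (1 − 0.25) = 38.625 kg. Katch-McArdle: BMR = 370 + 21.6 × 38.625 = 1204.3 kcal/day.
TEE = BMR × activity factor = 1204.3 × 1.525 = 1836.5575 kcal/day.

1837 kcal per day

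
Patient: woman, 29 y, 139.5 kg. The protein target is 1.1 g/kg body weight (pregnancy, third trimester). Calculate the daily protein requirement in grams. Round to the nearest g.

153 g/day

Protein = 1.1 g/kg × 139.5 kg = 153.45 g/day.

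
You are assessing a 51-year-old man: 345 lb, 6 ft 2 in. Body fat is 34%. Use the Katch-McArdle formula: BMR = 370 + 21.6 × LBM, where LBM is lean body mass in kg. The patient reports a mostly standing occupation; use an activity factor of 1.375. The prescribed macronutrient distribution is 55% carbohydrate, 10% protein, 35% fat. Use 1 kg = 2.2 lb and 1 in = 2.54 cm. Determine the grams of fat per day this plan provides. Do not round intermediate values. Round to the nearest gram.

139 g/day

Convert to metric: weight = 345 ÷ 2.2 = 156.8182 kg; height = (6×12 + 2) × 2.54 = 74 × 2.54 = 187.96 cm.
LBM = 156.8182 × (1 − 0.34) = 103.5 kg. Katch-McArdle: BMR = 370 + 21.6 × 103.5 = 2605.6 kcal/day.
TEE = 2605.6 × 1.375 = 3582.7 kcal/day.
Fat energy = 35% × 3582.7 = 1253.945 kcal.
Fat = 1253.945 ÷ 9 kcal/g = 139.3272 g.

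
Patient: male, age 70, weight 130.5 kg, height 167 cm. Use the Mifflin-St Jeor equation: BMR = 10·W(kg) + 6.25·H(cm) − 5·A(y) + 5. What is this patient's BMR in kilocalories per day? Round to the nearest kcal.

Mifflin-St Jeor (male): BMR = 10(130.5) + 6.25(167) − 5(70) + 5 = 1305 + 1043.75 − 350 + 5 = 2003.75 kcal/day.

2004 kilocalories per day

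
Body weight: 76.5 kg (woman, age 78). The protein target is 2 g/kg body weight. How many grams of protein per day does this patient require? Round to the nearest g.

153 g/day

Protein = 2 g/kg × 76.5 kg = 153 g/day.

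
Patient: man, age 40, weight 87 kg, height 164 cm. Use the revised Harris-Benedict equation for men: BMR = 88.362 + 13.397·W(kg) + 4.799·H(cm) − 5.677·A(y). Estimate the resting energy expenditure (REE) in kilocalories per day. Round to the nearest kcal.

1814 kilocalories per day

Harris-Benedict: BMR = 88.362 + 13.397(87) + 4.799(164) − 5.677(40) = 1813.857 kcal/day.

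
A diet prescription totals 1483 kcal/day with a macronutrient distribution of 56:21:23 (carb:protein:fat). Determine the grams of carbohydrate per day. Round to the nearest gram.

Carbohydrate energy = 56% × 1483 = 830.48 kcal.
At 4 kcal/g: 830.48 ÷ 4 = 207.62 g.

208 g/day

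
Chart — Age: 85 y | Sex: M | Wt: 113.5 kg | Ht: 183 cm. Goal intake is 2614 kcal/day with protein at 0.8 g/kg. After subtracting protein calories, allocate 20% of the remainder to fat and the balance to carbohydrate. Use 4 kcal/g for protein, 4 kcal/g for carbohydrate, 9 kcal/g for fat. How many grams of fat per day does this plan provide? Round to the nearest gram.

Protein = 0.8 × 113.5 = 90.8 g → 90.8 × 4 = 363.2 kcal.
Non-protein calories = 2614 − 363.2 = 2250.8 kcal.
Fat: 20% × 2250.8 = 450.16 kcal; carbohydrate: 1800.64 kcal.
Fat: 450.16 kcal ÷ 9 kcal/g = 50.0178 g.

50 g/day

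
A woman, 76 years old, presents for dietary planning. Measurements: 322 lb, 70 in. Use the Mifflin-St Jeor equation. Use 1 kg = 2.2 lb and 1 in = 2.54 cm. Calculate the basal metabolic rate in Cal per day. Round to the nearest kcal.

Convert to metric: weight = 322 ÷ 2.2 = 146.3636 kg; height = 70 × 2.54 = 177.8 cm.
Mifflin-St Jeor (female): BMR = 10(146.3636) + 6.25(177.8) − 5(76) − 161 = 1463.6364 + 1111.25 − 380 − 161 = 2033.8864 kcal/day.

2034 Cal per day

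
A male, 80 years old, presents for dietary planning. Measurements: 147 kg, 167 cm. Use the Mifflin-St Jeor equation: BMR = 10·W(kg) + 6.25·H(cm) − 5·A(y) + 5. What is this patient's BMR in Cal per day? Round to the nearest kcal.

2119 Cal per day

Mifflin-St Jeor (male): BMR = 10(147) + 6.25(167) − 5(80) + 5 = 1470 + 1043.75 − 400 + 5 = 2118.75 kcal/day.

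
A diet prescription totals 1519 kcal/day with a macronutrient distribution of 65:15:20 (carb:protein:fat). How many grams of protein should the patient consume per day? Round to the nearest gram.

57 g/day

Protein energy = 15% × 1519 = 227.85 kcal.
At 4 kcal/g: 227.85 ÷ 4 = 56.9625 g.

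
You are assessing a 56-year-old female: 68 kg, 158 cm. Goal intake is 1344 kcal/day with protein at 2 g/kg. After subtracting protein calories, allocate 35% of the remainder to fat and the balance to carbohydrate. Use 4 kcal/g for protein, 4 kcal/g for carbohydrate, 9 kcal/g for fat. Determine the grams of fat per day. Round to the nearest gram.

31 g/day

Protein = 2 × 68 = 136 g → 136 × 4 = 544 kcal.
Non-protein calories = 1344 − 544 = 800 kcal.
Fat: 35% × 800 = 280 kcal; carbohydrate: 520 kcal.
Fat: 280 kcal ÷ 9 kcal/g = 31.1111 g.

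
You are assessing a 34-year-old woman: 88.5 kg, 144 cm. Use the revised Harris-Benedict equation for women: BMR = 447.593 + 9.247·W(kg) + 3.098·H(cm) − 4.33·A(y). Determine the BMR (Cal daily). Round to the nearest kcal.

Harris-Benedict: BMR = 447.593 + 9.247(88.5) + 3.098(144) − 4.33(34) = 1564.8445 kcal/day.

1565 Cal daily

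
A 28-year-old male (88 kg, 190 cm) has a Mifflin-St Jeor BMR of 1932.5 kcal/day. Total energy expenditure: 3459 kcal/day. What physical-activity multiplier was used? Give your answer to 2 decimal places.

1.79

Activity factor = TEE ÷ BMR = 3459 ÷ 1932.5 = 1.79.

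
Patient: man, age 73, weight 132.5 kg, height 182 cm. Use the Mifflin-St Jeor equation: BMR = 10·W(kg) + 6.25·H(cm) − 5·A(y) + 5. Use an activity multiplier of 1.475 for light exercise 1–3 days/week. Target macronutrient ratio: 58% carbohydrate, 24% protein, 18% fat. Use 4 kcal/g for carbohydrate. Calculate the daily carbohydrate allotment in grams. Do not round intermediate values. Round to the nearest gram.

Mifflin-St Jeor (male): BMR = 10(132.5) + 6.25(182) − 5(73) + 5 = 1325 + 1137.5 − 365 + 5 = 2102.5 kcal/day.
TEE = 2102.5 × 1.475 = 3101.1875 kcal/day.
Carbohydrate energy = 58% × 3101.1875 = 1798.6888 kcal.
Carbohydrate = 1798.6888 ÷ 4 kcal/g = 449.6722 g.

450 g/day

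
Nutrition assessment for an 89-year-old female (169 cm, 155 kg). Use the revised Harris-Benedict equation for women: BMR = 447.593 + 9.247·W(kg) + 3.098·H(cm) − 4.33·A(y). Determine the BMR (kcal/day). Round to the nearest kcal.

Harris-Benedict: BMR = 447.593 + 9.247(155) + 3.098(169) − 4.33(89) = 2019.07 kcal/day.

2019 kcal/day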